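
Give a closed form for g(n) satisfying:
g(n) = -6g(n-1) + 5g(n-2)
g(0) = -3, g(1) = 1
Characteristic equation: x² + 6x - 5 = 0.
Discriminant Δ = (-6)² + 4·(5) = 56.
Roots r₁,₂ = (-6 ± √56)/2, so r₁ = -3 + \sqrt{14}, r₂ = - \sqrt{14} - 3.
General solution: g(n) = A·r₁^n + B·r₂^n.
From the initial conditions, A + B = -3 and r₁A + r₂B = 1.
Since r₁ - r₂ = √56: A = (1 - (-3)r₂)/√56 = - \frac{3}{2} - \frac{2 \sqrt{14}}{7}, and B = -3 - A = - \frac{3}{2} + \frac{2 \sqrt{14}}{7}.
So g(n) = \left(- \frac{3}{2} - \frac{2 \sqrt{14}}{7}\right)\left(-3 + \sqrt{14}\right)^n + \left(- \frac{3}{2} + \frac{2 \sqrt{14}}{7}\right)\left(- \sqrt{14} - 3\right)^n.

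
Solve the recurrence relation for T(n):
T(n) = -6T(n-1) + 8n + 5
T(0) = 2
First-order linear with linear forcing.
Homogeneous solution: T_h(n) = A·(-6)^n.
Try particular T_p(n) = pn + q. Substituting:
  pn + q = -6(p(n-1) + q) + 8n + 5.
Matching the n-coefficient: p = -6p + 8 ⇒ p = \frac{8}{7}.
Matching constants: q = 6p - 6q + 5 ⇒ q = \frac{83}{49}.
General: T(n) = A·(-6)^n + \frac{8 n}{7} + \frac{83}{49}.
Apply T(0) = 2: A + \frac{83}{49} = 2 ⇒ A = \frac{15}{49}.
So T(n) = \frac{15 \left(-6\right)^{n}}{49} + \frac{8 n}{7} + \frac{83}{49}.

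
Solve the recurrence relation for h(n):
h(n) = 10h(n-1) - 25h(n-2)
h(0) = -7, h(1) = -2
Characteristic equation: x² - 10x + 25 = 0, which is (x - (5))².
Repeated root r = 5.
General solution: h(n) = (A + Bn)·(5)^n.
From h(0) = -7: A = -7.
From h(1) = -2: (A + B)·(5) = -2 ⇒ B = \frac{33}{5}.
So h(n) = \left(\frac{33 n}{5} - 7\right) \cdot (5)^n.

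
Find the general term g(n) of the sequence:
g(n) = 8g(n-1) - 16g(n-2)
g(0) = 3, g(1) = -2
Characteristic equation: x² - 8x + 16 = 0, which is (x - (4))².
Repeated root r = 4.
General solution: g(n) = (A + Bn)·(4)^n.
From g(0) = 3: A = 3.
From g(1) = -2: (A + B)·(4) = -2 ⇒ B = - \frac{7}{2}.
So g(n) = \left(3 - \frac{7 n}{2}\right) \cdot (4)^n.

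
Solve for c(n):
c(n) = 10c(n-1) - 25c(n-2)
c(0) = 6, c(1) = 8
Characteristic equation: x² - 10x + 25 = 0, which is (x - (5))².
Repeated root r = 5.
General solution: c(n) = (A + Bn)·(5)^n.
From c(0) = 6: A = 6.
From c(1) = 8: (A + B)·(5) = 8 ⇒ B = - \frac{22}{5}.
So c(n) = \left(6 - \frac{22 n}{5}\right) \cdot (5)^n.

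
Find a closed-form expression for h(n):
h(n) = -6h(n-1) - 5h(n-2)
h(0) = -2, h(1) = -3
Characteristic equation: x² + 6x + 5 = 0, which factors as (x - (-1))(x - (-5)) = 0.
Roots r₁ = -1, r₂ = -5 (distinct).
General solution: h(n) = A·(-1)^n + B·(-5)^n.
From h(0) = -2: A + B = -2.
From h(1) = -3: -A - 5B = -3.
Solving: A = - \frac{13}{4}, B = \frac{5}{4}.
So h(n) = - \frac{13 \left(-1\right)^{n}}{4} + \frac{5 \left(-5\right)^{n}}{4}.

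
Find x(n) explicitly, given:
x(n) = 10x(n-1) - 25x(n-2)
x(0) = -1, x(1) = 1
Characteristic equation: x² - 10x + 25 = 0, which is (x - (5))².
Repeated root r = 5.
General solution: x(n) = (A + Bn)·(5)^n.
From x(0) = -1: A = -1.
From x(1) = 1: (A + B)·(5) = 1 ⇒ B = \frac{6}{5}.
So x(n) = \left(\frac{6 n}{5} - 1\right) \cdot (5)^n.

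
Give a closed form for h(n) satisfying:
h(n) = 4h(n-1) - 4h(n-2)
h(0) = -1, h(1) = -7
Characteristic equation: x² - 4x + 4 = 0, which is (x - (2))².
Repeated root r = 2.
General solution: h(n) = (A + Bn)·(2)^n.
From h(0) = -1: A = -1.
From h(1) = -7: (A + B)·(2) = -7 ⇒ B = - \frac{5}{2}.
So h(n) = \left(- \frac{5 n}{2} - 1\right) \cdot (2)^n.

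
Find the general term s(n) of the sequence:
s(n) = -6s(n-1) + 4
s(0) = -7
First-order linear non-homogeneous.
Homogeneous solution: s_h(n) = A·(-6)^n.
Try constant particular solution s_p = K: K = -6K + 4 ⇒ K = \frac{4}{7}.
General: s(n) = A·(-6)^n + \frac{4}{7}.
Apply s(0) = -7: A + \frac{4}{7} = -7 ⇒ A = - \frac{53}{7}.
So s(n) = \frac{4}{7} - \frac{53 \left(-6\right)^{n}}{7}.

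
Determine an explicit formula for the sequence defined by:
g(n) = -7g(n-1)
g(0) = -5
This is a homogeneous first-order recurrence with ratio -7.
By induction g(n) = g(0) · (-7)^n = - 5 \left(-7\right)^{n}.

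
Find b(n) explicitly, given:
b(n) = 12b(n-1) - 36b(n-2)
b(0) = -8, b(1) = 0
Characteristic equation: x² - 12x + 36 = 0, which is (x - (6))².
Repeated root r = 6.
General solution: b(n) = (A + Bn)·(6)^n.
From b(0) = -8: A = -8.
From b(1) = 0: (A + B)·(6) = 0 ⇒ B = 8.
So b(n) = \left(8 n - 8\right) \cdot (6)^n.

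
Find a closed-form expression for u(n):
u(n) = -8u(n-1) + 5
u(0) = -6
First-order linear non-homogeneous.
Homogeneous solution: u_h(n) = A·(-8)^n.
Try constant particular solution u_p = K: K = -8K + 5 ⇒ K = \frac{5}{9}.
General: u(n) = A·(-8)^n + \frac{5}{9}.
Apply u(0) = -6: A + \frac{5}{9} = -6 ⇒ A = - \frac{59}{9}.
So u(n) = \frac{5}{9} - \frac{59 \left(-8\right)^{n}}{9}.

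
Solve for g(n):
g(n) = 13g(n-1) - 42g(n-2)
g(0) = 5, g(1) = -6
Characteristic equation: x² - 13x + 42 = 0, which factors as (x - (6))(x - (7)) = 0.
Roots r₁ = 6, r₂ = 7 (distinct).
General solution: g(n) = A·(6)^n + B·(7)^n.
From g(0) = 5: A + B = 5.
From g(1) = -6: 6A + 7B = -6.
Solving: A = 41, B = -36.
So g(n) = 41 \cdot 6^{n} - 36 \cdot 7^{n}.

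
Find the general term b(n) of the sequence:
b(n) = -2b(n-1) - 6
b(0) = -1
First-order linear non-homogeneous.
Homogeneous solution: b_h(n) = A·(-2)^n.
Try constant particular solution b_p = K: K = -2K - 6 ⇒ K = -2.
General: b(n) = A·(-2)^n - 2.
Apply b(0) = -1: A - 2 = -1 ⇒ A = 1.
So b(n) = \left(-2\right)^{n} - 2.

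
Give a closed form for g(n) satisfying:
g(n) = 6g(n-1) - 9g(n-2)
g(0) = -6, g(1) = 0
Characteristic equation: x² - 6x + 9 = 0, which is (x - (3))².
Repeated root r = 3.
General solution: g(n) = (A + Bn)·(3)^n.
From g(0) = -6: A = -6.
From g(1) = 0: (A + B)·(3) = 0 ⇒ B = 6.
So g(n) = \left(6 n - 6\right) \cdot (3)^n.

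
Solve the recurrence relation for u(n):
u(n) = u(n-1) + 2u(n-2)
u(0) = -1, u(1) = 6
Characteristic equation: x² - x - 2 = 0, which factors as (x - (-1))(x - (2)) = 0.
Roots r₁ = -1, r₂ = 2 (distinct).
General solution: u(n) = A·(-1)^n + B·(2)^n.
From u(0) = -1: A + B = -1.
From u(1) = 6: -A + 2B = 6.
Solving: A = - \frac{8}{3}, B = \frac{5}{3}.
So u(n) = - \frac{8 \left(-1\right)^{n}}{3} + \frac{5 \cdot 2^{n}}{3}.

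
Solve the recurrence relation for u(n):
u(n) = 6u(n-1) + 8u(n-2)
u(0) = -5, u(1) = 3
Characteristic equation: x² - 6x - 8 = 0.
Discriminant Δ = (6)² + 4·(8) = 68.
Roots r₁,₂ = (6 ± √68)/2, so r₁ = 3 + \sqrt{17}, r₂ = 3 - \sqrt{17}.
General solution: u(n) = A·r₁^n + B·r₂^n.
From the initial conditions, A + B = -5 and r₁A + r₂B = 3.
Since r₁ - r₂ = √68: A = (3 - (-5)r₂)/√68 = - \frac{5}{2} + \frac{9 \sqrt{17}}{17}, and B = -5 - A = - \frac{5}{2} - \frac{9 \sqrt{17}}{17}.
So u(n) = \left(- \frac{5}{2} + \frac{9 \sqrt{17}}{17}\right)\left(3 + \sqrt{17}\right)^n + \left(- \frac{5}{2} - \frac{9 \sqrt{17}}{17}\right)\left(3 - \sqrt{17}\right)^n.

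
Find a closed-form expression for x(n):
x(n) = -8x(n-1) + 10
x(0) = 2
First-order linear non-homogeneous.
Homogeneous solution: x_h(n) = A·(-8)^n.
Try constant particular solution x_p = K: K = -8K + 10 ⇒ K = \frac{10}{9}.
General: x(n) = A·(-8)^n + \frac{10}{9}.
Apply x(0) = 2: A + \frac{10}{9} = 2 ⇒ A = \frac{8}{9}.
So x(n) = \frac{8 \left(-8\right)^{n}}{9} + \frac{10}{9}.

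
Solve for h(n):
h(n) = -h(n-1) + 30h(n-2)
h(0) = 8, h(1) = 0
Characteristic equation: x² + x - 30 = 0, which factors as (x - (-6))(x - (5)) = 0.
Roots r₁ = -6, r₂ = 5 (distinct).
General solution: h(n) = A·(-6)^n + B·(5)^n.
From h(0) = 8: A + B = 8.
From h(1) = 0: -6A + 5B = 0.
Solving: A = \frac{40}{11}, B = \frac{48}{11}.
So h(n) = \frac{40 \left(-6\right)^{n}}{11} + \frac{48 \cdot 5^{n}}{11}.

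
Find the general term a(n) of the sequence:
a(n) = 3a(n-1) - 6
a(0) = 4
First-order linear non-homogeneous.
Homogeneous solution: a_h(n) = A·(3)^n.
Try constant particular solution a_p = K: K = 3K - 6 ⇒ K = 3.
General: a(n) = A·(3)^n + 3.
Apply a(0) = 4: A + 3 = 4 ⇒ A = 1.
So a(n) = 3^{n} + 3.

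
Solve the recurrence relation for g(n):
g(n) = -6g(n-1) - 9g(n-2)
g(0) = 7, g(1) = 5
Characteristic equation: x² + 6x + 9 = 0, which is (x - (-3))².
Repeated root r = -3.
General solution: g(n) = (A + Bn)·(-3)^n.
From g(0) = 7: A = 7.
From g(1) = 5: (A + B)·(-3) = 5 ⇒ B = - \frac{26}{3}.
So g(n) = \left(7 - \frac{26 n}{3}\right) \cdot (-3)^n.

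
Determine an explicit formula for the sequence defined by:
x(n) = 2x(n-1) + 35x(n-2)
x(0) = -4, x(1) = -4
Characteristic equation: x² - 2x - 35 = 0, which factors as (x - (-5))(x - (7)) = 0.
Roots r₁ = -5, r₂ = 7 (distinct).
General solution: x(n) = A·(-5)^n + B·(7)^n.
From x(0) = -4: A + B = -4.
From x(1) = -4: -5A + 7B = -4.
Solving: A = -2, B = -2.
So x(n) = - 2 \left(-5\right)^{n} - 2 \cdot 7^{n}.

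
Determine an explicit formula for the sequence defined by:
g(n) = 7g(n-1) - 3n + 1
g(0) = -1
First-order linear with linear forcing.
Homogeneous solution: g_h(n) = A·(7)^n.
Try particular g_p(n) = pn + q. Substituting:
  pn + q = 7(p(n-1) + q) - 3n + 1.
Matching the n-coefficient: p = 7p - 3 ⇒ p = \frac{1}{2}.
Matching constants: q = -7p + 7q + 1 ⇒ q = \frac{5}{12}.
General: g(n) = A·(7)^n + \frac{n}{2} + \frac{5}{12}.
Apply g(0) = -1: A + \frac{5}{12} = -1 ⇒ A = - \frac{17}{12}.
So g(n) = - \frac{17 \cdot 7^{n}}{12} + \frac{n}{2} + \frac{5}{12}.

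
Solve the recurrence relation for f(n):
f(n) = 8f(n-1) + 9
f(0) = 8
First-order linear non-homogeneous.
Homogeneous solution: f_h(n) = A·(8)^n.
Try constant particular solution f_p = K: K = 8K + 9 ⇒ K = - \frac{9}{7}.
General: f(n) = A·(8)^n - \frac{9}{7}.
Apply f(0) = 8: A - \frac{9}{7} = 8 ⇒ A = \frac{65}{7}.
So f(n) = \frac{65 \cdot 8^{n}}{7} - \frac{9}{7}.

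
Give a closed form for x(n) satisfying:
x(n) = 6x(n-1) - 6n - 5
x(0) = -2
First-order linear with linear forcing.
Homogeneous solution: x_h(n) = A·(6)^n.
Try particular x_p(n) = pn + q. Substituting:
  pn + q = 6(p(n-1) + q) - 6n - 5.
Matching the n-coefficient: p = 6p - 6 ⇒ p = \frac{6}{5}.
Matching constants: q = -6p + 6q - 5 ⇒ q = \frac{61}{25}.
General: x(n) = A·(6)^n + \frac{6 n}{5} + \frac{61}{25}.
Apply x(0) = -2: A + \frac{61}{25} = -2 ⇒ A = - \frac{111}{25}.
So x(n) = - \frac{111 \cdot 6^{n}}{25} + \frac{6 n}{5} + \frac{61}{25}.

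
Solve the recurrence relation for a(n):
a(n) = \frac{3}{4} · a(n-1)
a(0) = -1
Pure geometric recurrence with ratio \frac{3}{4}.
By induction a(n) = a(0) · (\frac{3}{4})^n = - \left(\frac{3}{4}\right)^{n}.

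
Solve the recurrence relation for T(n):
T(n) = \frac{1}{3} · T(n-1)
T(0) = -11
Pure geometric recurrence with ratio \frac{1}{3}.
By induction T(n) = T(0) · (\frac{1}{3})^n = - 11 \cdot 3^{- n}.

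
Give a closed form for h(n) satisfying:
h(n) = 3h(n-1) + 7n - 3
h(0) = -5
First-order linear with linear forcing.
Homogeneous solution: h_h(n) = A·(3)^n.
Try particular h_p(n) = pn + q. Substituting:
  pn + q = 3(p(n-1) + q) + 7n - 3.
Matching the n-coefficient: p = 3p + 7 ⇒ p = - \frac{7}{2}.
Matching constants: q = -3p + 3q - 3 ⇒ q = - \frac{15}{4}.
General: h(n) = A·(3)^n - \frac{7 n}{2} - \frac{15}{4}.
Apply h(0) = -5: A - \frac{15}{4} = -5 ⇒ A = - \frac{5}{4}.
So h(n) = - \frac{5 \cdot 3^{n}}{4} - \frac{7 n}{2} - \frac{15}{4}.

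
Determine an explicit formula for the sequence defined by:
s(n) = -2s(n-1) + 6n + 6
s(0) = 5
First-order linear with linear forcing.
Homogeneous solution: s_h(n) = A·(-2)^n.
Try particular s_p(n) = pn + q. Substituting:
  pn + q = -2(p(n-1) + q) + 6n + 6.
Matching the n-coefficient: p = -2p + 6 ⇒ p = 2.
Matching constants: q = 2p - 2q + 6 ⇒ q = \frac{10}{3}.
General: s(n) = A·(-2)^n + 2 n + \frac{10}{3}.
Apply s(0) = 5: A + \frac{10}{3} = 5 ⇒ A = \frac{5}{3}.
So s(n) = \frac{5 \left(-2\right)^{n}}{3} + 2 n + \frac{10}{3}.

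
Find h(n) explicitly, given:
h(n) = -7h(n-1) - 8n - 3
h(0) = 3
First-order linear with linear forcing.
Homogeneous solution: h_h(n) = A·(-7)^n.
Try particular h_p(n) = pn + q. Substituting:
  pn + q = -7(p(n-1) + q) - 8n - 3.
Matching the n-coefficient: p = -7p - 8 ⇒ p = -1.
Matching constants: q = 7p - 7q - 3 ⇒ q = - \frac{5}{4}.
General: h(n) = A·(-7)^n - n - \frac{5}{4}.
Apply h(0) = 3: A - \frac{5}{4} = 3 ⇒ A = \frac{17}{4}.
So h(n) = \frac{17 \left(-7\right)^{n}}{4} - n - \frac{5}{4}.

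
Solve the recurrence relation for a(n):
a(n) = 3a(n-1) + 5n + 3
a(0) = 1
First-order linear with linear forcing.
Homogeneous solution: a_h(n) = A·(3)^n.
Try particular a_p(n) = pn + q. Substituting:
  pn + q = 3(p(n-1) + q) + 5n + 3.
Matching the n-coefficient: p = 3p + 5 ⇒ p = - \frac{5}{2}.
Matching constants: q = -3p + 3q + 3 ⇒ q = - \frac{21}{4}.
General: a(n) = A·(3)^n - \frac{5 n}{2} - \frac{21}{4}.
Apply a(0) = 1: A - \frac{21}{4} = 1 ⇒ A = \frac{25}{4}.
So a(n) = \frac{25 \cdot 3^{n}}{4} - \frac{5 n}{2} - \frac{21}{4}.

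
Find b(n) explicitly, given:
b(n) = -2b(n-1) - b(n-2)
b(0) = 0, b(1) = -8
Characteristic equation: x² + 2x + 1 = 0, which is (x - (-1))².
Repeated root r = -1.
General solution: b(n) = (A + Bn)·(-1)^n.
From b(0) = 0: A = 0.
From b(1) = -8: (A + B)·(-1) = -8 ⇒ B = 8.
So b(n) = \left(8 n\right) \cdot (-1)^n.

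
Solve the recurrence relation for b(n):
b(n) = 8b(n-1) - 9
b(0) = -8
First-order linear non-homogeneous.
Homogeneous solution: b_h(n) = A·(8)^n.
Try constant particular solution b_p = K: K = 8K - 9 ⇒ K = \frac{9}{7}.
General: b(n) = A·(8)^n + \frac{9}{7}.
Apply b(0) = -8: A + \frac{9}{7} = -8 ⇒ A = - \frac{65}{7}.
So b(n) = \frac{9}{7} - \frac{65 \cdot 8^{n}}{7}.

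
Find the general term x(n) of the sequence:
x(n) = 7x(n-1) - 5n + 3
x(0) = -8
First-order linear with linear forcing.
Homogeneous solution: x_h(n) = A·(7)^n.
Try particular x_p(n) = pn + q. Substituting:
  pn + q = 7(p(n-1) + q) - 5n + 3.
Matching the n-coefficient: p = 7p - 5 ⇒ p = \frac{5}{6}.
Matching constants: q = -7p + 7q + 3 ⇒ q = \frac{17}{36}.
General: x(n) = A·(7)^n + \frac{5 n}{6} + \frac{17}{36}.
Apply x(0) = -8: A + \frac{17}{36} = -8 ⇒ A = - \frac{305}{36}.
So x(n) = - \frac{305 \cdot 7^{n}}{36} + \frac{5 n}{6} + \frac{17}{36}.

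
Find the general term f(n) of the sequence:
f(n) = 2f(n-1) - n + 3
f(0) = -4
First-order linear with linear forcing.
Homogeneous solution: f_h(n) = A·(2)^n.
Try particular f_p(n) = pn + q. Substituting:
  pn + q = 2(p(n-1) + q) - n + 3.
Matching the n-coefficient: p = 2p - 1 ⇒ p = 1.
Matching constants: q = -2p + 2q + 3 ⇒ q = -1.
General: f(n) = A·(2)^n + n - 1.
Apply f(0) = -4: A - 1 = -4 ⇒ A = -3.
So f(n) = - 3 \cdot 2^{n} + n - 1.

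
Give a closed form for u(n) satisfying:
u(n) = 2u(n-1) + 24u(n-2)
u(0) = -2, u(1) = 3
Characteristic equation: x² - 2x - 24 = 0, which factors as (x - (-4))(x - (6)) = 0.
Roots r₁ = -4, r₂ = 6 (distinct).
General solution: u(n) = A·(-4)^n + B·(6)^n.
From u(0) = -2: A + B = -2.
From u(1) = 3: -4A + 6B = 3.
Solving: A = - \frac{3}{2}, B = - \frac{1}{2}.
So u(n) = - \frac{3 \left(-4\right)^{n}}{2} - \frac{6^{n}}{2}.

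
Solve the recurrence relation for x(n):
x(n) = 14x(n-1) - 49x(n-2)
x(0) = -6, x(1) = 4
Characteristic equation: x² - 14x + 49 = 0, which is (x - (7))².
Repeated root r = 7.
General solution: x(n) = (A + Bn)·(7)^n.
From x(0) = -6: A = -6.
From x(1) = 4: (A + B)·(7) = 4 ⇒ B = \frac{46}{7}.
So x(n) = \left(\frac{46 n}{7} - 6\right) \cdot (7)^n.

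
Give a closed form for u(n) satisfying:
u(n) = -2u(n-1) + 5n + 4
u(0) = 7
First-order linear with linear forcing.
Homogeneous solution: u_h(n) = A·(-2)^n.
Try particular u_p(n) = pn + q. Substituting:
  pn + q = -2(p(n-1) + q) + 5n + 4.
Matching the n-coefficient: p = -2p + 5 ⇒ p = \frac{5}{3}.
Matching constants: q = 2p - 2q + 4 ⇒ q = \frac{22}{9}.
General: u(n) = A·(-2)^n + \frac{5 n}{3} + \frac{22}{9}.
Apply u(0) = 7: A + \frac{22}{9} = 7 ⇒ A = \frac{41}{9}.
So u(n) = \frac{41 \left(-2\right)^{n}}{9} + \frac{5 n}{3} + \frac{22}{9}.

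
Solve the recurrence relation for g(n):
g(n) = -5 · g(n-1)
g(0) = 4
Pure geometric recurrence with ratio -5.
By induction g(n) = g(0) · (-5)^n = 4 \left(-5\right)^{n}.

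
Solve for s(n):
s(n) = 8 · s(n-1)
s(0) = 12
Pure geometric recurrence with ratio 8.
By induction s(n) = s(0) · (8)^n = 12 \cdot 8^{n}.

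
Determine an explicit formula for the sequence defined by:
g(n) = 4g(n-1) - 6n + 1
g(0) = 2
First-order linear with linear forcing.
Homogeneous solution: g_h(n) = A·(4)^n.
Try particular g_p(n) = pn + q. Substituting:
  pn + q = 4(p(n-1) + q) - 6n + 1.
Matching the n-coefficient: p = 4p - 6 ⇒ p = 2.
Matching constants: q = -4p + 4q + 1 ⇒ q = \frac{7}{3}.
General: g(n) = A·(4)^n + 2 n + \frac{7}{3}.
Apply g(0) = 2: A + \frac{7}{3} = 2 ⇒ A = - \frac{1}{3}.
So g(n) = - \frac{4^{n}}{3} + 2 n + \frac{7}{3}.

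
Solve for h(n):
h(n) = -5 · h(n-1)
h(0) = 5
Pure geometric recurrence with ratio -5.
By induction h(n) = h(0) · (-5)^n = 5 \left(-5\right)^{n}.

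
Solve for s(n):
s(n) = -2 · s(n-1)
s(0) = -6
Pure geometric recurrence with ratio -2.
By induction s(n) = s(0) · (-2)^n = - 6 \left(-2\right)^{n}.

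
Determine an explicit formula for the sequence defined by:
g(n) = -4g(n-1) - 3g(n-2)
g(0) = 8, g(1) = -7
Characteristic equation: x² + 4x + 3 = 0, which factors as (x - (-1))(x - (-3)) = 0.
Roots r₁ = -1, r₂ = -3 (distinct).
General solution: g(n) = A·(-1)^n + B·(-3)^n.
From g(0) = 8: A + B = 8.
From g(1) = -7: -A - 3B = -7.
Solving: A = \frac{17}{2}, B = - \frac{1}{2}.
So g(n) = \frac{17 \left(-1\right)^{n}}{2} - \frac{\left(-3\right)^{n}}{2}.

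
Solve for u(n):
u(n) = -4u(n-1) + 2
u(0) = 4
First-order linear non-homogeneous.
Homogeneous solution: u_h(n) = A·(-4)^n.
Try constant particular solution u_p = K: K = -4K + 2 ⇒ K = \frac{2}{5}.
General: u(n) = A·(-4)^n + \frac{2}{5}.
Apply u(0) = 4: A + \frac{2}{5} = 4 ⇒ A = \frac{18}{5}.
So u(n) = \frac{18 \left(-4\right)^{n}}{5} + \frac{2}{5}.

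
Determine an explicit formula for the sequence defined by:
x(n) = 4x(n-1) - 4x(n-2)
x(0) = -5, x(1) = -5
Characteristic equation: x² - 4x + 4 = 0, which is (x - (2))².
Repeated root r = 2.
General solution: x(n) = (A + Bn)·(2)^n.
From x(0) = -5: A = -5.
From x(1) = -5: (A + B)·(2) = -5 ⇒ B = \frac{5}{2}.
So x(n) = \left(\frac{5 n}{2} - 5\right) \cdot (2)^n.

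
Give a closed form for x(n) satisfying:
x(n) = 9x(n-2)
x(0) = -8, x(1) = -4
Characteristic equation: x² - 9 = 0, which factors as (x - (3))(x - (-3)) = 0.
Roots r₁ = 3, r₂ = -3 (distinct).
General solution: x(n) = A·(3)^n + B·(-3)^n.
From x(0) = -8: A + B = -8.
From x(1) = -4: 3A - 3B = -4.
Solving: A = - \frac{14}{3}, B = - \frac{10}{3}.
So x(n) = - \frac{10 \left(-3\right)^{n}}{3} - \frac{14 \cdot 3^{n}}{3}.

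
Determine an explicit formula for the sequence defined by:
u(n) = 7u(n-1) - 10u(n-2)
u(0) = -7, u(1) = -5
Characteristic equation: x² - 7x + 10 = 0, which factors as (x - (2))(x - (5)) = 0.
Roots r₁ = 2, r₂ = 5 (distinct).
General solution: u(n) = A·(2)^n + B·(5)^n.
From u(0) = -7: A + B = -7.
From u(1) = -5: 2A + 5B = -5.
Solving: A = -10, B = 3.
So u(n) = - 10 \cdot 2^{n} + 3 \cdot 5^{n}.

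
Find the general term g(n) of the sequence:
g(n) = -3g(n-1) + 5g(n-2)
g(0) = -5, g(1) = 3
Characteristic equation: x² + 3x - 5 = 0.
Discriminant Δ = (-3)² + 4·(5) = 29.
Roots r₁,₂ = (-3 ± √29)/2, so r₁ = - \frac{3}{2} + \frac{\sqrt{29}}{2}, r₂ = - \frac{\sqrt{29}}{2} - \frac{3}{2}.
General solution: g(n) = A·r₁^n + B·r₂^n.
From the initial conditions, A + B = -5 and r₁A + r₂B = 3.
Since r₁ - r₂ = √29: A = (3 - (-5)r₂)/√29 = - \frac{5}{2} - \frac{9 \sqrt{29}}{58}, and B = -5 - A = - \frac{5}{2} + \frac{9 \sqrt{29}}{58}.
So g(n) = \left(- \frac{5}{2} - \frac{9 \sqrt{29}}{58}\right)\left(- \frac{3}{2} + \frac{\sqrt{29}}{2}\right)^n + \left(- \frac{5}{2} + \frac{9 \sqrt{29}}{58}\right)\left(- \frac{\sqrt{29}}{2} - \frac{3}{2}\right)^n.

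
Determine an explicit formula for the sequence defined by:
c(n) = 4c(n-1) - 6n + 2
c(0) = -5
First-order linear with linear forcing.
Homogeneous solution: c_h(n) = A·(4)^n.
Try particular c_p(n) = pn + q. Substituting:
  pn + q = 4(p(n-1) + q) - 6n + 2.
Matching the n-coefficient: p = 4p - 6 ⇒ p = 2.
Matching constants: q = -4p + 4q + 2 ⇒ q = 2.
General: c(n) = A·(4)^n + 2 n + 2.
Apply c(0) = -5: A + 2 = -5 ⇒ A = -7.
So c(n) = - 7 \cdot 4^{n} + 2 n + 2.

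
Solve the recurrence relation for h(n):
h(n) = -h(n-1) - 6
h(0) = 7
First-order linear non-homogeneous.
Homogeneous solution: h_h(n) = A·(-1)^n.
Try constant particular solution h_p = K: K = -K - 6 ⇒ K = -3.
General: h(n) = A·(-1)^n - 3.
Apply h(0) = 7: A - 3 = 7 ⇒ A = 10.
So h(n) = 10 \left(-1\right)^{n} - 3.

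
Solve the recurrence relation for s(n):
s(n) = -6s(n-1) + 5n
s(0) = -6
First-order linear with linear forcing.
Homogeneous solution: s_h(n) = A·(-6)^n.
Try particular s_p(n) = pn + q. Substituting:
  pn + q = -6(p(n-1) + q) + 5n.
Matching the n-coefficient: p = -6p + 5 ⇒ p = \frac{5}{7}.
Matching constants: q = 6p - 6q ⇒ q = \frac{30}{49}.
General: s(n) = A·(-6)^n + \frac{5 n}{7} + \frac{30}{49}.
Apply s(0) = -6: A + \frac{30}{49} = -6 ⇒ A = - \frac{324}{49}.
So s(n) = - \frac{324 \left(-6\right)^{n}}{49} + \frac{5 n}{7} + \frac{30}{49}.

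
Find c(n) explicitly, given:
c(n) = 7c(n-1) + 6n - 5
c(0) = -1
First-order linear with linear forcing.
Homogeneous solution: c_h(n) = A·(7)^n.
Try particular c_p(n) = pn + q. Substituting:
  pn + q = 7(p(n-1) + q) + 6n - 5.
Matching the n-coefficient: p = 7p + 6 ⇒ p = -1.
Matching constants: q = -7p + 7q - 5 ⇒ q = - \frac{1}{3}.
General: c(n) = A·(7)^n - n - \frac{1}{3}.
Apply c(0) = -1: A - \frac{1}{3} = -1 ⇒ A = - \frac{2}{3}.
So c(n) = - \frac{2 \cdot 7^{n}}{3} - n - \frac{1}{3}.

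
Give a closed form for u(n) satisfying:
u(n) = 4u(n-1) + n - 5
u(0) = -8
First-order linear with linear forcing.
Homogeneous solution: u_h(n) = A·(4)^n.
Try particular u_p(n) = pn + q. Substituting:
  pn + q = 4(p(n-1) + q) + n - 5.
Matching the n-coefficient: p = 4p + 1 ⇒ p = - \frac{1}{3}.
Matching constants: q = -4p + 4q - 5 ⇒ q = \frac{11}{9}.
General: u(n) = A·(4)^n - \frac{n}{3} + \frac{11}{9}.
Apply u(0) = -8: A + \frac{11}{9} = -8 ⇒ A = - \frac{83}{9}.
So u(n) = - \frac{83 \cdot 4^{n}}{9} - \frac{n}{3} + \frac{11}{9}.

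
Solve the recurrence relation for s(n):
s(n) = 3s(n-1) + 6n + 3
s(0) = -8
First-order linear with linear forcing.
Homogeneous solution: s_h(n) = A·(3)^n.
Try particular s_p(n) = pn + q. Substituting:
  pn + q = 3(p(n-1) + q) + 6n + 3.
Matching the n-coefficient: p = 3p + 6 ⇒ p = -3.
Matching constants: q = -3p + 3q + 3 ⇒ q = -6.
General: s(n) = A·(3)^n - 3 n - 6.
Apply s(0) = -8: A - 6 = -8 ⇒ A = -2.
So s(n) = - 2 \cdot 3^{n} - 3 n - 6.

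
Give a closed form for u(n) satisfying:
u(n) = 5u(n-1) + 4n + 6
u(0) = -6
First-order linear with linear forcing.
Homogeneous solution: u_h(n) = A·(5)^n.
Try particular u_p(n) = pn + q. Substituting:
  pn + q = 5(p(n-1) + q) + 4n + 6.
Matching the n-coefficient: p = 5p + 4 ⇒ p = -1.
Matching constants: q = -5p + 5q + 6 ⇒ q = - \frac{11}{4}.
General: u(n) = A·(5)^n - n - \frac{11}{4}.
Apply u(0) = -6: A - \frac{11}{4} = -6 ⇒ A = - \frac{13}{4}.
So u(n) = - \frac{13 \cdot 5^{n}}{4} - n - \frac{11}{4}.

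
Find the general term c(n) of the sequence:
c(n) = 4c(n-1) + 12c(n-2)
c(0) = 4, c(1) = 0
Characteristic equation: x² - 4x - 12 = 0, which factors as (x - (-2))(x - (6)) = 0.
Roots r₁ = -2, r₂ = 6 (distinct).
General solution: c(n) = A·(-2)^n + B·(6)^n.
From c(0) = 4: A + B = 4.
From c(1) = 0: -2A + 6B = 0.
Solving: A = 3, B = 1.
So c(n) = 3 \left(-2\right)^{n} + 6^{n}.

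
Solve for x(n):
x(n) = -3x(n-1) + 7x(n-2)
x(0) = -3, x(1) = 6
Characteristic equation: x² + 3x - 7 = 0.
Discriminant Δ = (-3)² + 4·(7) = 37.
Roots r₁,₂ = (-3 ± √37)/2, so r₁ = - \frac{3}{2} + \frac{\sqrt{37}}{2}, r₂ = - \frac{\sqrt{37}}{2} - \frac{3}{2}.
General solution: x(n) = A·r₁^n + B·r₂^n.
From the initial conditions, A + B = -3 and r₁A + r₂B = 6.
Since r₁ - r₂ = √37: A = (6 - (-3)r₂)/√37 = - \frac{3}{2} + \frac{3 \sqrt{37}}{74}, and B = -3 - A = - \frac{3}{2} - \frac{3 \sqrt{37}}{74}.
So x(n) = \left(- \frac{3}{2} + \frac{3 \sqrt{37}}{74}\right)\left(- \frac{3}{2} + \frac{\sqrt{37}}{2}\right)^n + \left(- \frac{3}{2} - \frac{3 \sqrt{37}}{74}\right)\left(- \frac{\sqrt{37}}{2} - \frac{3}{2}\right)^n.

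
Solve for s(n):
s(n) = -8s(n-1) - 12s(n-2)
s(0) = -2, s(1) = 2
Characteristic equation: x² + 8x + 12 = 0, which factors as (x - (-6))(x - (-2)) = 0.
Roots r₁ = -6, r₂ = -2 (distinct).
General solution: s(n) = A·(-6)^n + B·(-2)^n.
From s(0) = -2: A + B = -2.
From s(1) = 2: -6A - 2B = 2.
Solving: A = \frac{1}{2}, B = - \frac{5}{2}.
So s(n) = - \frac{5 \left(-2\right)^{n}}{2} + \frac{\left(-6\right)^{n}}{2}.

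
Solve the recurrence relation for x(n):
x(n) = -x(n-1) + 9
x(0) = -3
First-order linear non-homogeneous.
Homogeneous solution: x_h(n) = A·(-1)^n.
Try constant particular solution x_p = K: K = -K + 9 ⇒ K = \frac{9}{2}.
General: x(n) = A·(-1)^n + \frac{9}{2}.
Apply x(0) = -3: A + \frac{9}{2} = -3 ⇒ A = - \frac{15}{2}.
So x(n) = \frac{9}{2} - \frac{15 \left(-1\right)^{n}}{2}.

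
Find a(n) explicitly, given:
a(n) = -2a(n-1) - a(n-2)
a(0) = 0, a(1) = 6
Characteristic equation: x² + 2x + 1 = 0, which is (x - (-1))².
Repeated root r = -1.
General solution: a(n) = (A + Bn)·(-1)^n.
From a(0) = 0: A = 0.
From a(1) = 6: (A + B)·(-1) = 6 ⇒ B = -6.
So a(n) = \left(- 6 n\right) \cdot (-1)^n.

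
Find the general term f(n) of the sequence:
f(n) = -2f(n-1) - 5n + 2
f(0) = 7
First-order linear with linear forcing.
Homogeneous solution: f_h(n) = A·(-2)^n.
Try particular f_p(n) = pn + q. Substituting:
  pn + q = -2(p(n-1) + q) - 5n + 2.
Matching the n-coefficient: p = -2p - 5 ⇒ p = - \frac{5}{3}.
Matching constants: q = 2p - 2q + 2 ⇒ q = - \frac{4}{9}.
General: f(n) = A·(-2)^n - \frac{5 n}{3} - \frac{4}{9}.
Apply f(0) = 7: A - \frac{4}{9} = 7 ⇒ A = \frac{67}{9}.
So f(n) = \frac{67 \left(-2\right)^{n}}{9} - \frac{5 n}{3} - \frac{4}{9}.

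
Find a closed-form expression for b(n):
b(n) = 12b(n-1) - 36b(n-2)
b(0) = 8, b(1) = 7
Characteristic equation: x² - 12x + 36 = 0, which is (x - (6))².
Repeated root r = 6.
General solution: b(n) = (A + Bn)·(6)^n.
From b(0) = 8: A = 8.
From b(1) = 7: (A + B)·(6) = 7 ⇒ B = - \frac{41}{6}.
So b(n) = \left(8 - \frac{41 n}{6}\right) \cdot (6)^n.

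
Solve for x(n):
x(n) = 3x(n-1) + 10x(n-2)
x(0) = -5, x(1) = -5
Characteristic equation: x² - 3x - 10 = 0, which factors as (x - (5))(x - (-2)) = 0.
Roots r₁ = 5, r₂ = -2 (distinct).
General solution: x(n) = A·(5)^n + B·(-2)^n.
From x(0) = -5: A + B = -5.
From x(1) = -5: 5A - 2B = -5.
Solving: A = - \frac{15}{7}, B = - \frac{20}{7}.
So x(n) = - \frac{20 \left(-2\right)^{n}}{7} - \frac{15 \cdot 5^{n}}{7}.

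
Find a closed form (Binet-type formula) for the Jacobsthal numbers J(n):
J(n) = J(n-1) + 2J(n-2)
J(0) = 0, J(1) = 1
This is the Jacobsthal sequence.
Characteristic equation: x² - x - 2 = 0; roots r₁ = 2, r₂ = -1.
General: J(n) = A·r₁^n + B·r₂^n. Solving with J(0)=0, J(1)=1 gives A = \frac{1}{3}, B = - \frac{1}{3}.
So J(n) = - \frac{\left(-1\right)^{n}}{3} + \frac{2^{n}}{3}.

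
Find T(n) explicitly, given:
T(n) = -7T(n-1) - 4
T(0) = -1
First-order linear non-homogeneous.
Homogeneous solution: T_h(n) = A·(-7)^n.
Try constant particular solution T_p = K: K = -7K - 4 ⇒ K = - \frac{1}{2}.
General: T(n) = A·(-7)^n - \frac{1}{2}.
Apply T(0) = -1: A - \frac{1}{2} = -1 ⇒ A = - \frac{1}{2}.
So T(n) = - \frac{\left(-7\right)^{n}}{2} - \frac{1}{2}.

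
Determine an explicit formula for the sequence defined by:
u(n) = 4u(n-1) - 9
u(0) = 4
First-order linear non-homogeneous.
Homogeneous solution: u_h(n) = A·(4)^n.
Try constant particular solution u_p = K: K = 4K - 9 ⇒ K = 3.
General: u(n) = A·(4)^n + 3.
Apply u(0) = 4: A + 3 = 4 ⇒ A = 1.
So u(n) = 4^{n} + 3.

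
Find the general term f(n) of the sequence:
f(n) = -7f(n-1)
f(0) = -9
This is a homogeneous first-order recurrence with ratio -7.
By induction f(n) = f(0) · (-7)^n = - 9 \left(-7\right)^{n}.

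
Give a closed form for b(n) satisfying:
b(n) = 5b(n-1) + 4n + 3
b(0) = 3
First-order linear with linear forcing.
Homogeneous solution: b_h(n) = A·(5)^n.
Try particular b_p(n) = pn + q. Substituting:
  pn + q = 5(p(n-1) + q) + 4n + 3.
Matching the n-coefficient: p = 5p + 4 ⇒ p = -1.
Matching constants: q = -5p + 5q + 3 ⇒ q = -2.
General: b(n) = A·(5)^n - n - 2.
Apply b(0) = 3: A - 2 = 3 ⇒ A = 5.
So b(n) = 5 \cdot 5^{n} - n - 2.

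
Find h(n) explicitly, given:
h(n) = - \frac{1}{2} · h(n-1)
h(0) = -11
Pure geometric recurrence with ratio - \frac{1}{2}.
By induction h(n) = h(0) · (- \frac{1}{2})^n = - 11 \left(- \frac{1}{2}\right)^{n}.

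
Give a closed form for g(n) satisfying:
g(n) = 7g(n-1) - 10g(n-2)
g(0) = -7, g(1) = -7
Characteristic equation: x² - 7x + 10 = 0, which factors as (x - (2))(x - (5)) = 0.
Roots r₁ = 2, r₂ = 5 (distinct).
General solution: g(n) = A·(2)^n + B·(5)^n.
From g(0) = -7: A + B = -7.
From g(1) = -7: 2A + 5B = -7.
Solving: A = - \frac{28}{3}, B = \frac{7}{3}.
So g(n) = - \frac{28 \cdot 2^{n}}{3} + \frac{7 \cdot 5^{n}}{3}.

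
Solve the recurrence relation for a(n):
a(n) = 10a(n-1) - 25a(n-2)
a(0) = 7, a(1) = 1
Characteristic equation: x² - 10x + 25 = 0, which is (x - (5))².
Repeated root r = 5.
General solution: a(n) = (A + Bn)·(5)^n.
From a(0) = 7: A = 7.
From a(1) = 1: (A + B)·(5) = 1 ⇒ B = - \frac{34}{5}.
So a(n) = \left(7 - \frac{34 n}{5}\right) \cdot (5)^n.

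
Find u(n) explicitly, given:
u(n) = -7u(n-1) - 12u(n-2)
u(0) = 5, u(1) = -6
Characteristic equation: x² + 7x + 12 = 0, which factors as (x - (-3))(x - (-4)) = 0.
Roots r₁ = -3, r₂ = -4 (distinct).
General solution: u(n) = A·(-3)^n + B·(-4)^n.
From u(0) = 5: A + B = 5.
From u(1) = -6: -3A - 4B = -6.
Solving: A = 14, B = -9.
So u(n) = 14 \left(-3\right)^{n} - 9 \left(-4\right)^{n}.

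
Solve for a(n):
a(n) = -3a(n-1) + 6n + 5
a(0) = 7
First-order linear with linear forcing.
Homogeneous solution: a_h(n) = A·(-3)^n.
Try particular a_p(n) = pn + q. Substituting:
  pn + q = -3(p(n-1) + q) + 6n + 5.
Matching the n-coefficient: p = -3p + 6 ⇒ p = \frac{3}{2}.
Matching constants: q = 3p - 3q + 5 ⇒ q = \frac{19}{8}.
General: a(n) = A·(-3)^n + \frac{3 n}{2} + \frac{19}{8}.
Apply a(0) = 7: A + \frac{19}{8} = 7 ⇒ A = \frac{37}{8}.
So a(n) = \frac{37 \left(-3\right)^{n}}{8} + \frac{3 n}{2} + \frac{19}{8}.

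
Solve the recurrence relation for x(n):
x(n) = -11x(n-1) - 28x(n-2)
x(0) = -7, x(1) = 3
Characteristic equation: x² + 11x + 28 = 0, which factors as (x - (-7))(x - (-4)) = 0.
Roots r₁ = -7, r₂ = -4 (distinct).
General solution: x(n) = A·(-7)^n + B·(-4)^n.
From x(0) = -7: A + B = -7.
From x(1) = 3: -7A - 4B = 3.
Solving: A = \frac{25}{3}, B = - \frac{46}{3}.
So x(n) = - \frac{46 \left(-4\right)^{n}}{3} + \frac{25 \left(-7\right)^{n}}{3}.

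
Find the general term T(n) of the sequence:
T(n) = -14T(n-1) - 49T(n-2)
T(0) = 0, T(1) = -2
Characteristic equation: x² + 14x + 49 = 0, which is (x - (-7))².
Repeated root r = -7.
General solution: T(n) = (A + Bn)·(-7)^n.
From T(0) = 0: A = 0.
From T(1) = -2: (A + B)·(-7) = -2 ⇒ B = \frac{2}{7}.
So T(n) = \left(\frac{2 n}{7}\right) \cdot (-7)^n.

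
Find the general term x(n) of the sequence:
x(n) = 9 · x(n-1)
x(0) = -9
Pure geometric recurrence with ratio 9.
By induction x(n) = x(0) · (9)^n = - 9 \cdot 9^{n}.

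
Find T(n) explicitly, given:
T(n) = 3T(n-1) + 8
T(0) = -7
First-order linear non-homogeneous.
Homogeneous solution: T_h(n) = A·(3)^n.
Try constant particular solution T_p = K: K = 3K + 8 ⇒ K = -4.
General: T(n) = A·(3)^n - 4.
Apply T(0) = -7: A - 4 = -7 ⇒ A = -3.
So T(n) = - 3 \cdot 3^{n} - 4.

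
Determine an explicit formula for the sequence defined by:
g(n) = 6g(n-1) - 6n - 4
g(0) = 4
First-order linear with linear forcing.
Homogeneous solution: g_h(n) = A·(6)^n.
Try particular g_p(n) = pn + q. Substituting:
  pn + q = 6(p(n-1) + q) - 6n - 4.
Matching the n-coefficient: p = 6p - 6 ⇒ p = \frac{6}{5}.
Matching constants: q = -6p + 6q - 4 ⇒ q = \frac{56}{25}.
General: g(n) = A·(6)^n + \frac{6 n}{5} + \frac{56}{25}.
Apply g(0) = 4: A + \frac{56}{25} = 4 ⇒ A = \frac{44}{25}.
So g(n) = \frac{44 \cdot 6^{n}}{25} + \frac{6 n}{5} + \frac{56}{25}.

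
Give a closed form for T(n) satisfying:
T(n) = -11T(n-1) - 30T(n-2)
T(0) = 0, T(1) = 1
Characteristic equation: x² + 11x + 30 = 0, which factors as (x - (-5))(x - (-6)) = 0.
Roots r₁ = -5, r₂ = -6 (distinct).
General solution: T(n) = A·(-5)^n + B·(-6)^n.
From T(0) = 0: A + B = 0.
From T(1) = 1: -5A - 6B = 1.
Solving: A = 1, B = -1.
So T(n) = \left(-5\right)^{n} - \left(-6\right)^{n}.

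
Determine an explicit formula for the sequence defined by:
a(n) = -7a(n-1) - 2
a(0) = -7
First-order linear non-homogeneous.
Homogeneous solution: a_h(n) = A·(-7)^n.
Try constant particular solution a_p = K: K = -7K - 2 ⇒ K = - \frac{1}{4}.
General: a(n) = A·(-7)^n - \frac{1}{4}.
Apply a(0) = -7: A - \frac{1}{4} = -7 ⇒ A = - \frac{27}{4}.
So a(n) = - \frac{27 \left(-7\right)^{n}}{4} - \frac{1}{4}.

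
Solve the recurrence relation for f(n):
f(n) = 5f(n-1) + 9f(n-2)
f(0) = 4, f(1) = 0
Characteristic equation: x² - 5x - 9 = 0.
Discriminant Δ = (5)² + 4·(9) = 61.
Roots r₁,₂ = (5 ± √61)/2, so r₁ = \frac{5}{2} + \frac{\sqrt{61}}{2}, r₂ = \frac{5}{2} - \frac{\sqrt{61}}{2}.
General solution: f(n) = A·r₁^n + B·r₂^n.
From the initial conditions, A + B = 4 and r₁A + r₂B = 0.
Since r₁ - r₂ = √61: A = (0 - (4)r₂)/√61 = 2 - \frac{10 \sqrt{61}}{61}, and B = 4 - A = \frac{10 \sqrt{61}}{61} + 2.
So f(n) = \left(2 - \frac{10 \sqrt{61}}{61}\right)\left(\frac{5}{2} + \frac{\sqrt{61}}{2}\right)^n + \left(\frac{10 \sqrt{61}}{61} + 2\right)\left(\frac{5}{2} - \frac{\sqrt{61}}{2}\right)^n.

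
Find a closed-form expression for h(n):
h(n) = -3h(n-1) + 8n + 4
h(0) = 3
First-order linear with linear forcing.
Homogeneous solution: h_h(n) = A·(-3)^n.
Try particular h_p(n) = pn + q. Substituting:
  pn + q = -3(p(n-1) + q) + 8n + 4.
Matching the n-coefficient: p = -3p + 8 ⇒ p = 2.
Matching constants: q = 3p - 3q + 4 ⇒ q = \frac{5}{2}.
General: h(n) = A·(-3)^n + 2 n + \frac{5}{2}.
Apply h(0) = 3: A + \frac{5}{2} = 3 ⇒ A = \frac{1}{2}.
So h(n) = \frac{\left(-3\right)^{n}}{2} + 2 n + \frac{5}{2}.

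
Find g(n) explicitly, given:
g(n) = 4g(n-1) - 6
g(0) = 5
First-order linear non-homogeneous.
Homogeneous solution: g_h(n) = A·(4)^n.
Try constant particular solution g_p = K: K = 4K - 6 ⇒ K = 2.
General: g(n) = A·(4)^n + 2.
Apply g(0) = 5: A + 2 = 5 ⇒ A = 3.
So g(n) = 3 \cdot 4^{n} + 2.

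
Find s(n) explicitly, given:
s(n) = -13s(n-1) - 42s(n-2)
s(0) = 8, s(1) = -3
Characteristic equation: x² + 13x + 42 = 0, which factors as (x - (-6))(x - (-7)) = 0.
Roots r₁ = -6, r₂ = -7 (distinct).
General solution: s(n) = A·(-6)^n + B·(-7)^n.
From s(0) = 8: A + B = 8.
From s(1) = -3: -6A - 7B = -3.
Solving: A = 53, B = -45.
So s(n) = 53 \left(-6\right)^{n} - 45 \left(-7\right)^{n}.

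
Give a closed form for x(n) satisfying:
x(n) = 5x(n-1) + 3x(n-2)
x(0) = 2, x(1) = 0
Characteristic equation: x² - 5x - 3 = 0.
Discriminant Δ = (5)² + 4·(3) = 37.
Roots r₁,₂ = (5 ± √37)/2, so r₁ = \frac{5}{2} + \frac{\sqrt{37}}{2}, r₂ = \frac{5}{2} - \frac{\sqrt{37}}{2}.
General solution: x(n) = A·r₁^n + B·r₂^n.
From the initial conditions, A + B = 2 and r₁A + r₂B = 0.
Since r₁ - r₂ = √37: A = (0 - (2)r₂)/√37 = 1 - \frac{5 \sqrt{37}}{37}, and B = 2 - A = \frac{5 \sqrt{37}}{37} + 1.
So x(n) = \left(1 - \frac{5 \sqrt{37}}{37}\right)\left(\frac{5}{2} + \frac{\sqrt{37}}{2}\right)^n + \left(\frac{5 \sqrt{37}}{37} + 1\right)\left(\frac{5}{2} - \frac{\sqrt{37}}{2}\right)^n.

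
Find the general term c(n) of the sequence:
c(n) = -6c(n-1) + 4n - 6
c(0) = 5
First-order linear with linear forcing.
Homogeneous solution: c_h(n) = A·(-6)^n.
Try particular c_p(n) = pn + q. Substituting:
  pn + q = -6(p(n-1) + q) + 4n - 6.
Matching the n-coefficient: p = -6p + 4 ⇒ p = \frac{4}{7}.
Matching constants: q = 6p - 6q - 6 ⇒ q = - \frac{18}{49}.
General: c(n) = A·(-6)^n + \frac{4 n}{7} - \frac{18}{49}.
Apply c(0) = 5: A - \frac{18}{49} = 5 ⇒ A = \frac{263}{49}.
So c(n) = \frac{263 \left(-6\right)^{n}}{49} + \frac{4 n}{7} - \frac{18}{49}.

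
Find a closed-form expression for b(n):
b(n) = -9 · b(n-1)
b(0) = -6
Pure geometric recurrence with ratio -9.
By induction b(n) = b(0) · (-9)^n = - 6 \left(-9\right)^{n}.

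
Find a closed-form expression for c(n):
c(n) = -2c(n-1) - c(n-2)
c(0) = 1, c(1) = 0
Characteristic equation: x² + 2x + 1 = 0, which is (x - (-1))².
Repeated root r = -1.
General solution: c(n) = (A + Bn)·(-1)^n.
From c(0) = 1: A = 1.
From c(1) = 0: (A + B)·(-1) = 0 ⇒ B = -1.
So c(n) = \left(1 - n\right) \cdot (-1)^n.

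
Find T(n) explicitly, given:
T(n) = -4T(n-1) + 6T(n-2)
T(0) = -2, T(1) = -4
Characteristic equation: x² + 4x - 6 = 0.
Discriminant Δ = (-4)² + 4·(6) = 40.
Roots r₁,₂ = (-4 ± √40)/2, so r₁ = -2 + \sqrt{10}, r₂ = - \sqrt{10} - 2.
General solution: T(n) = A·r₁^n + B·r₂^n.
From the initial conditions, A + B = -2 and r₁A + r₂B = -4.
Since r₁ - r₂ = √40: A = (-4 - (-2)r₂)/√40 = - \frac{2 \sqrt{10}}{5} - 1, and B = -2 - A = -1 + \frac{2 \sqrt{10}}{5}.
So T(n) = \left(- \frac{2 \sqrt{10}}{5} - 1\right)\left(-2 + \sqrt{10}\right)^n + \left(-1 + \frac{2 \sqrt{10}}{5}\right)\left(- \sqrt{10} - 2\right)^n.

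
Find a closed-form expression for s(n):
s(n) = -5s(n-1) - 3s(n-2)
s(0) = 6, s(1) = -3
Characteristic equation: x² + 5x + 3 = 0.
Discriminant Δ = (-5)² + 4·(-3) = 13.
Roots r₁,₂ = (-5 ± √13)/2, so r₁ = - \frac{5}{2} + \frac{\sqrt{13}}{2}, r₂ = - \frac{5}{2} - \frac{\sqrt{13}}{2}.
General solution: s(n) = A·r₁^n + B·r₂^n.
From the initial conditions, A + B = 6 and r₁A + r₂B = -3.
Since r₁ - r₂ = √13: A = (-3 - (6)r₂)/√13 = 3 + \frac{12 \sqrt{13}}{13}, and B = 6 - A = 3 - \frac{12 \sqrt{13}}{13}.
So s(n) = \left(3 + \frac{12 \sqrt{13}}{13}\right)\left(- \frac{5}{2} + \frac{\sqrt{13}}{2}\right)^n + \left(3 - \frac{12 \sqrt{13}}{13}\right)\left(- \frac{5}{2} - \frac{\sqrt{13}}{2}\right)^n.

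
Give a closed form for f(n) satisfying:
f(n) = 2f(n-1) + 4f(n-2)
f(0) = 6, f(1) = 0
Characteristic equation: x² - 2x - 4 = 0.
Discriminant Δ = (2)² + 4·(4) = 20.
Roots r₁,₂ = (2 ± √20)/2, so r₁ = 1 + \sqrt{5}, r₂ = 1 - \sqrt{5}.
General solution: f(n) = A·r₁^n + B·r₂^n.
From the initial conditions, A + B = 6 and r₁A + r₂B = 0.
Since r₁ - r₂ = √20: A = (0 - (6)r₂)/√20 = 3 - \frac{3 \sqrt{5}}{5}, and B = 6 - A = \frac{3 \sqrt{5}}{5} + 3.
So f(n) = \left(3 - \frac{3 \sqrt{5}}{5}\right)\left(1 + \sqrt{5}\right)^n + \left(\frac{3 \sqrt{5}}{5} + 3\right)\left(1 - \sqrt{5}\right)^n.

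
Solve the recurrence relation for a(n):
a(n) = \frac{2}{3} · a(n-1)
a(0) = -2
Pure geometric recurrence with ratio \frac{2}{3}.
By induction a(n) = a(0) · (\frac{2}{3})^n = - 2 \left(\frac{2}{3}\right)^{n}.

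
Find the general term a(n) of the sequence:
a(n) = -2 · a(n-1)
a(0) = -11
Pure geometric recurrence with ratio -2.
By induction a(n) = a(0) · (-2)^n = - 11 \left(-2\right)^{n}.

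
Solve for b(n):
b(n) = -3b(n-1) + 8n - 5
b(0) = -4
First-order linear with linear forcing.
Homogeneous solution: b_h(n) = A·(-3)^n.
Try particular b_p(n) = pn + q. Substituting:
  pn + q = -3(p(n-1) + q) + 8n - 5.
Matching the n-coefficient: p = -3p + 8 ⇒ p = 2.
Matching constants: q = 3p - 3q - 5 ⇒ q = \frac{1}{4}.
General: b(n) = A·(-3)^n + 2 n + \frac{1}{4}.
Apply b(0) = -4: A + \frac{1}{4} = -4 ⇒ A = - \frac{17}{4}.
So b(n) = - \frac{17 \left(-3\right)^{n}}{4} + 2 n + \frac{1}{4}.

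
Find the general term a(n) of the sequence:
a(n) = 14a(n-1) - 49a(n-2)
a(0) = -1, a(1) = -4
Characteristic equation: x² - 14x + 49 = 0, which is (x - (7))².
Repeated root r = 7.
General solution: a(n) = (A + Bn)·(7)^n.
From a(0) = -1: A = -1.
From a(1) = -4: (A + B)·(7) = -4 ⇒ B = \frac{3}{7}.
So a(n) = \left(\frac{3 n}{7} - 1\right) \cdot (7)^n.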